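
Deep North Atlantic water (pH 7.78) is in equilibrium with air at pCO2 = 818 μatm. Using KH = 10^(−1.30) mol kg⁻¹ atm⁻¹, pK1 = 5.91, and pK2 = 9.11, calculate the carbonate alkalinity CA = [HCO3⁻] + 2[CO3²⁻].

[CO2*] = KH · pCO2 = 10^(−1.30) × 818×10^-6 = 4.100×10^-5 mol/kg
α₀ = 1/(1 + K1/[H⁺] + K1K2/[H⁺]²) = 1/(1 + 10^+1.87 + 10^+0.54) = 0.01272
DIC = [CO2*]/α₀ = 4.100×10^-5 / 0.01272 = 3.222 mmol/kg
CA = (α₁ + 2α₂)·DIC = (0.9432 + 2×0.04412) × 3.222 = 3.32 mmol/kg

CA = 3.32 mmol/kg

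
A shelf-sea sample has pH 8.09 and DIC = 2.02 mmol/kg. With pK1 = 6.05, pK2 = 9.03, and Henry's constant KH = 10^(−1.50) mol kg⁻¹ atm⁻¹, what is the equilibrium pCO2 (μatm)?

α₀ = 1 / (1 + K1/[H⁺] + K1K2/[H⁺]²) = 1 / (1 + 10^+2.04 + 10^+1.10)
   = 1 / (1 + 109.65 + 12.589) = 1/123.24 = 0.008114
[CO2*] = α₀ × DIC = 0.008114 × 2.02 = 0.01639 mmol/kg = 16.39 μmol/kg
pCO2 = [CO2*]/KH = 1.639×10^-5 / 3.162×10^-2 = 518 μatm

pCO2 = 518 μatm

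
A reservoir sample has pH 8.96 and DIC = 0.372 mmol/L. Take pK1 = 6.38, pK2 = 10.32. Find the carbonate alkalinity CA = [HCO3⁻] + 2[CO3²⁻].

CA = 0.387 mmol/L

CA = [HCO3⁻] + 2[CO3²⁻] = (α₁ + 2α₂)·DIC
At pH 8.96: [H⁺]/K1 = 10^-2.58 = 0.0026303, K2/[H⁺] = 10^-1.36 = 0.043652
α₁ = 1/(1 + 0.0026303 + 0.043652) = 1/1.0463 = 0.9558; α₂ = α₁·K2/[H⁺] = 0.04172
α₁ + 2α₂ = 1.0392
CA = 1.0392 × 0.372 = 0.387 mmol/L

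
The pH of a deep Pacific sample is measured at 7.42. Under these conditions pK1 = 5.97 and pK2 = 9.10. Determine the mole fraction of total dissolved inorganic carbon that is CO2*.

α₀ = 1 / (1 + K1/[H⁺] + K1K2/[H⁺]²) = 1 / (1 + 10^+1.45 + 10^-0.23)
   = 1 / (1 + 28.184 + 0.58884) = 1/29.773 = 0.03359

α₀ = 0.0336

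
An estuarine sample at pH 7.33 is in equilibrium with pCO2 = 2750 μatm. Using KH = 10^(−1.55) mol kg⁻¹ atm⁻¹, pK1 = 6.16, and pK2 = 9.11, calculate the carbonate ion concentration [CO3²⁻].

[CO2*] = KH · pCO2 = 10^(−1.55) × 2750×10^-6 = 7.751×10^-5 mol/kg
α₀ = 1/(1 + K1/[H⁺] + K1K2/[H⁺]²) = 1/(1 + 10^+1.17 + 10^-0.61) = 0.06236
DIC = [CO2*]/α₀ = 7.751×10^-5 / 0.06236 = 1.243 mmol/kg
[CO3²⁻] = α₂·DIC; α₂ = 0.01531, so [CO3²⁻] = 0.01531 × 1.243 = 0.0190 mmol/kg = 19.0 μmol/kg

[CO3²⁻] = 19.0 μmol/kg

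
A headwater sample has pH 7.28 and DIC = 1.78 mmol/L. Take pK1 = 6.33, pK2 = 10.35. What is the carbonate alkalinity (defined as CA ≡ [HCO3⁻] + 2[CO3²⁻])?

CA = [HCO3⁻] + 2[CO3²⁻] = (α₁ + 2α₂)·DIC
At pH 7.28: [H⁺]/K1 = 10^-0.95 = 0.11220, K2/[H⁺] = 10^-3.07 = 0.00085114
α₁ = 1/(1 + 0.11220 + 0.00085114) = 1/1.1131 = 0.8984; α₂ = α₁·K2/[H⁺] = 0.0007647
α₁ + 2α₂ = 0.9000
CA = 0.9000 × 1.78 = 1.60 mmol/L

CA = 1.60 mmol/L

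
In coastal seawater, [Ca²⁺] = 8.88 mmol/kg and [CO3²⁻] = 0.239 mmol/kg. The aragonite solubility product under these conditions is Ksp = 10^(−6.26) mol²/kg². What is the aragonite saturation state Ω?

Ω = 3.86

Ksp = 10^(−6.26) = 5.495×10^-7
Ω = [Ca²⁺][CO3²⁻]/Ksp = (8.88×10^-3)(0.239×10^-3) / 5.495×10^-7 = 3.86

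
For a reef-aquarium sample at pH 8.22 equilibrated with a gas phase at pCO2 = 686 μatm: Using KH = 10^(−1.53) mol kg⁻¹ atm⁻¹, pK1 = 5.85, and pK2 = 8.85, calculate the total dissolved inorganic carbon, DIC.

DIC = 5.88 mmol/kg

[CO2*] = KH · pCO2 = 10^(−1.53) × 686×10^-6 = 2.025×10^-5 mol/kg
α₀ = 1/(1 + K1/[H⁺] + K1K2/[H⁺]²) = 1/(1 + 10^+2.37 + 10^+1.74) = 0.003444
DIC = [CO2*]/α₀ = 2.025×10^-5 / 0.003444 = 5.88 mmol/kg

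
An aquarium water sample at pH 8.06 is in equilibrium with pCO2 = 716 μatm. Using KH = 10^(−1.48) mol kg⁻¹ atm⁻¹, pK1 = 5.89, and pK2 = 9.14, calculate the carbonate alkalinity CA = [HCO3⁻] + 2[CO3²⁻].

CA = 4.09 mmol/kg

[CO2*] = KH · pCO2 = 10^(−1.48) × 716×10^-6 = 2.371×10^-5 mol/kg
α₀ = 1/(1 + K1/[H⁺] + K1K2/[H⁺]²) = 1/(1 + 10^+2.17 + 10^+1.09) = 0.006203
DIC = [CO2*]/α₀ = 2.371×10^-5 / 0.006203 = 3.822 mmol/kg
CA = (α₁ + 2α₂)·DIC = (0.9175 + 2×0.07631) × 3.822 = 4.09 mmol/kg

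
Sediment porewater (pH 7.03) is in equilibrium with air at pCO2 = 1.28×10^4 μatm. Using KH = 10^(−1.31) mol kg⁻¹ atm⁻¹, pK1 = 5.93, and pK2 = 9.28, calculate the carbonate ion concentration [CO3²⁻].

[CO2*] = KH · pCO2 = 10^(−1.31) × 1.28×10^4×10^-6 = 6.269×10^-4 mol/kg
α₀ = 1/(1 + K1/[H⁺] + K1K2/[H⁺]²) = 1/(1 + 10^+1.10 + 10^-1.15) = 0.07321
DIC = [CO2*]/α₀ = 6.269×10^-4 / 0.07321 = 8.564 mmol/kg
[CO3²⁻] = α₂·DIC; α₂ = 0.005183, so [CO3²⁻] = 0.005183 × 8.564 = 0.0444 mmol/kg

[CO3²⁻] = 0.0444 mmol/kg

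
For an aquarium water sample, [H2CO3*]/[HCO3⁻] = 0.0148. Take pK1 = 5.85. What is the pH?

From K1 = [H⁺][HCO3⁻]/[H2CO3*]:  pH = pK1 − log₁₀([H2CO3*]/[HCO3⁻])
log₁₀(0.0148) = -1.830
pH = 5.85 − (-1.830) = 7.68

pH = 7.68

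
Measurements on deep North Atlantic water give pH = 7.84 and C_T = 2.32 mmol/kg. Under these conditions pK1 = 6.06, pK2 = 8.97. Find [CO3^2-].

α₂ = 1 / (1 + [H⁺]/K2 + [H⁺]²/(K1K2)) = 1 / (1 + 10^+1.13 + 10^-0.65)
   = 1 / (1 + 13.490 + 0.22387) = 1/14.714 = 0.06796
[CO3²⁻] = α₂ × DIC = 0.06796 × 2.32 = 0.158 mmol/kg

[CO3²⁻] = 0.158 mmol/kg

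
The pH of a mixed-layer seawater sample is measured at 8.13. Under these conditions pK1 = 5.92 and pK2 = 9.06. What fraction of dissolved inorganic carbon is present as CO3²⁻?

α₂ = 0.105

α₂ = 1 / (1 + [H⁺]/K2 + [H⁺]²/(K1K2)) = 1 / (1 + 10^+0.93 + 10^-1.28)
   = 1 / (1 + 8.5114 + 0.052481) = 1/9.5639 = 0.1046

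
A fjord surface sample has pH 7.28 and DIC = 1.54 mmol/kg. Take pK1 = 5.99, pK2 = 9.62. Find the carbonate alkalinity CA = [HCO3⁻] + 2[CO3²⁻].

CA = 1.47 mmol/kg

CA = [HCO3⁻] + 2[CO3²⁻] = (α₁ + 2α₂)·DIC
At pH 7.28: [H⁺]/K1 = 10^-1.29 = 0.051286, K2/[H⁺] = 10^-2.34 = 0.0045709
α₁ = 1/(1 + 0.051286 + 0.0045709) = 1/1.0559 = 0.9471; α₂ = α₁·K2/[H⁺] = 0.004329
α₁ + 2α₂ = 0.9558
CA = 0.9558 × 1.54 = 1.47 mmol/kg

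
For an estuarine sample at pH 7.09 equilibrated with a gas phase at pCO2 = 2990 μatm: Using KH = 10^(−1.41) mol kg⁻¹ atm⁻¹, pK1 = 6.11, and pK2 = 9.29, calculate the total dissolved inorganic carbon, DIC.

DIC = 1.23 mmol/kg

[CO2*] = KH · pCO2 = 10^(−1.41) × 2990×10^-6 = 1.163×10^-4 mol/kg
α₀ = 1/(1 + K1/[H⁺] + K1K2/[H⁺]²) = 1/(1 + 10^+0.98 + 10^-1.22) = 0.09425
DIC = [CO2*]/α₀ = 1.163×10^-4 / 0.09425 = 1.23 mmol/kg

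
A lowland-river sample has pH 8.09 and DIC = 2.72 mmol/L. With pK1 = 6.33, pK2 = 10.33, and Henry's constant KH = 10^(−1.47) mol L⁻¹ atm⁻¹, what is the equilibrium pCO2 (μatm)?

α₀ = 1 / (1 + K1/[H⁺] + K1K2/[H⁺]²) = 1 / (1 + 10^+1.76 + 10^-0.48)
   = 1 / (1 + 57.544 + 0.33113) = 1/58.875 = 0.01699
[CO2*] = α₀ × DIC = 0.01699 × 2.72 = 0.04620 mmol/L
pCO2 = [CO2*]/KH = 4.620×10^-5 / 3.388×10^-2 = 1360 μatm

pCO2 = 1360 μatm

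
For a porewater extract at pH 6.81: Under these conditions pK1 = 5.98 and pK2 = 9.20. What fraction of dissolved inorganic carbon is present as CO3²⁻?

α₂ = 1 / (1 + [H⁺]/K2 + [H⁺]²/(K1K2)) = 1 / (1 + 10^+2.39 + 10^+1.56)
   = 1 / (1 + 245.47 + 36.308) = 1/282.78 = 0.003536

α₂ = 0.00354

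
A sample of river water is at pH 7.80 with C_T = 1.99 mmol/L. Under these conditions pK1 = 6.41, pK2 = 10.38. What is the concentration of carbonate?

α₂ = 1 / (1 + [H⁺]/K2 + [H⁺]²/(K1K2)) = 1 / (1 + 10^+2.58 + 10^+1.19)
   = 1 / (1 + 380.19 + 15.488) = 1/396.68 = 0.002521
[CO3²⁻] = α₂ × DIC = 0.002521 × 1.99 = 0.00502 mmol/L = 5.02 μmol/L

[CO3²⁻] = 5.02 μmol/L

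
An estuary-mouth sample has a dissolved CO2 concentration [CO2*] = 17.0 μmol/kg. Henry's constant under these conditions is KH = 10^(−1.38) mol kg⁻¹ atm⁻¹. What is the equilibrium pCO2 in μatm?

KH = 10^(−1.38) = 4.169×10^-2 mol kg⁻¹ atm⁻¹
pCO2 = [CO2*]/KH = 17.0×10^-6 / 4.169×10^-2 = 4.08×10^-4 atm = 408 μatm

pCO2 = 408 μatm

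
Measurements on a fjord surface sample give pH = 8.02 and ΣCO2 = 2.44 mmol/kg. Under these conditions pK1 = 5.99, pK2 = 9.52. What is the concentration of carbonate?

α₂ = 1 / (1 + [H⁺]/K2 + [H⁺]²/(K1K2)) = 1 / (1 + 10^+1.50 + 10^-0.53)
   = 1 / (1 + 31.623 + 0.29512) = 1/32.918 = 0.03038
[CO3²⁻] = α₂ × DIC = 0.03038 × 2.44 = 0.0741 mmol/kg

[CO3²⁻] = 0.0741 mmol/kg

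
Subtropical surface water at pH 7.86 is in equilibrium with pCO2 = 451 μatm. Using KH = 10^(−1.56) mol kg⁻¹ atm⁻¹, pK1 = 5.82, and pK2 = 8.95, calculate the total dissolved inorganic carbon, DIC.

[CO2*] = KH · pCO2 = 10^(−1.56) × 451×10^-6 = 1.242×10^-5 mol/kg
α₀ = 1/(1 + K1/[H⁺] + K1K2/[H⁺]²) = 1/(1 + 10^+2.04 + 10^+0.95) = 0.008364
DIC = [CO2*]/α₀ = 1.242×10^-5 / 0.008364 = 1.49 mmol/kg

DIC = 1.49 mmol/kg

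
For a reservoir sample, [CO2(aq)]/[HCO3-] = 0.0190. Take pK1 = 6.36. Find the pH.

From K1 = [H⁺][HCO3-]/[CO2(aq)]:  pH = pK1 − log₁₀([CO2(aq)]/[HCO3-])
log₁₀(0.0190) = -1.721
pH = 6.36 − (-1.721) = 8.08

pH = 8.08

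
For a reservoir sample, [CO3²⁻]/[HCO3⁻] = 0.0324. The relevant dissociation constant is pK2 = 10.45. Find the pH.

pH = 8.96

From K2 = [H⁺][CO3²⁻]/[HCO3⁻]:  pH = pK2 + log₁₀([CO3²⁻]/[HCO3⁻])
log₁₀(0.0324) = -1.489
pH = 10.45 + (-1.489) = 8.96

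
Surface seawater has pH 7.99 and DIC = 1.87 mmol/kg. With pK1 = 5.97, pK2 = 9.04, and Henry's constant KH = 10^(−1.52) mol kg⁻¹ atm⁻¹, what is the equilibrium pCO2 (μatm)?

pCO2 = 538 μatm

α₀ = 1 / (1 + K1/[H⁺] + K1K2/[H⁺]²) = 1 / (1 + 10^+2.02 + 10^+0.97)
   = 1 / (1 + 104.71 + 9.3325) = 1/115.05 = 0.008692
[CO2*] = α₀ × DIC = 0.008692 × 1.87 = 0.01625 mmol/kg = 16.25 μmol/kg
pCO2 = [CO2*]/KH = 1.625×10^-5 / 3.020×10^-2 = 538 μatm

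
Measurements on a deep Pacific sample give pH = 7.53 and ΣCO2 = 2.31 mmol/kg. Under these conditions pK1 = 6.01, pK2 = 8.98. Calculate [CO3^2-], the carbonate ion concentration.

α₂ = 1 / (1 + [H⁺]/K2 + [H⁺]²/(K1K2)) = 1 / (1 + 10^+1.45 + 10^-0.07)
   = 1 / (1 + 28.184 + 0.85114) = 1/30.035 = 0.03329
[CO3²⁻] = α₂ × DIC = 0.03329 × 2.31 = 0.0769 mmol/kg

[CO3²⁻] = 0.0769 mmol/kg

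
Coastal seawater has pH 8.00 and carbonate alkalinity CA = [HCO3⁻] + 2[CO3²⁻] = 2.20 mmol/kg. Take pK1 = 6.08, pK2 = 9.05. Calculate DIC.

DIC = 2.06 mmol/kg

CA = [HCO3⁻] + 2[CO3²⁻] = (α₁ + 2α₂)·DIC
At pH 8.00: [H⁺]/K1 = 10^-1.92 = 0.012023, K2/[H⁺] = 10^-1.05 = 0.089125
α₁ = 1/(1 + 0.012023 + 0.089125) = 1/1.1011 = 0.9081; α₂ = α₁·K2/[H⁺] = 0.08094
α₁ + 2α₂ = 1.0700
DIC = CA / (α₁ + 2α₂) = 2.20 / 1.0700 = 2.06 mmol/kg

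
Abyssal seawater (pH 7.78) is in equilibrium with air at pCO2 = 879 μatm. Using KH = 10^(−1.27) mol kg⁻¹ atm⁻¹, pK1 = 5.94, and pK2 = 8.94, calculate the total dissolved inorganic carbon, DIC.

DIC = 3.54 mmol/kg

[CO2*] = KH · pCO2 = 10^(−1.27) × 879×10^-6 = 4.721×10^-5 mol/kg
α₀ = 1/(1 + K1/[H⁺] + K1K2/[H⁺]²) = 1/(1 + 10^+1.84 + 10^+0.68) = 0.01334
DIC = [CO2*]/α₀ = 4.721×10^-5 / 0.01334 = 3.54 mmol/kg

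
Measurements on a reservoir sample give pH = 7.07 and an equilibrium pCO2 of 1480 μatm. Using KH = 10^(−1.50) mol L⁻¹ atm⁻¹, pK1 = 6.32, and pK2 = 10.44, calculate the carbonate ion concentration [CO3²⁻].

[CO2*] = KH · pCO2 = 10^(−1.50) × 1480×10^-6 = 4.680×10^-5 mol/L
α₀ = 1/(1 + K1/[H⁺] + K1K2/[H⁺]²) = 1/(1 + 10^+0.75 + 10^-2.62) = 0.1509
DIC = [CO2*]/α₀ = 4.680×10^-5 / 0.1509 = 0.3101 mmol/L
[CO3²⁻] = α₂·DIC; α₂ = 0.0003620, so [CO3²⁻] = 0.0003620 × 0.3101 = 0.000112 mmol/L = 0.112 μmol/L

[CO3²⁻] = 0.112 μmol/L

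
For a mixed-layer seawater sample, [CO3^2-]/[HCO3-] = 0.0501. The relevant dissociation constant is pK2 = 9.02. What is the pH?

pH = 7.72

From K2 = [H⁺][CO3^2-]/[HCO3-]:  pH = pK2 + log₁₀([CO3^2-]/[HCO3-])
log₁₀(0.0501) = -1.300
pH = 9.02 + (-1.300) = 7.72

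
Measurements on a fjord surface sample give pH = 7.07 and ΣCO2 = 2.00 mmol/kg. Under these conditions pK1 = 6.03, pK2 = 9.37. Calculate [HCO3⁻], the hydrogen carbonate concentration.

α₁ = 1 / (1 + [H⁺]/K1 + K2/[H⁺]) = 1 / (1 + 10^-1.04 + 10^-2.30)
   = 1 / (1 + 0.091201 + 0.0050119) = 1/1.0962 = 0.9122
[HCO3⁻] = α₁ × DIC = 0.9122 × 2.00 = 1.82 mmol/kg

[HCO3⁻] = 1.82 mmol/kg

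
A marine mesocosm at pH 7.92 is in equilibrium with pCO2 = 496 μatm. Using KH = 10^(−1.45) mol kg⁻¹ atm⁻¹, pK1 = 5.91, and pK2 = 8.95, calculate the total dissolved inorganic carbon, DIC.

[CO2*] = KH · pCO2 = 10^(−1.45) × 496×10^-6 = 1.760×10^-5 mol/kg
α₀ = 1/(1 + K1/[H⁺] + K1K2/[H⁺]²) = 1/(1 + 10^+2.01 + 10^+0.98) = 0.008859
DIC = [CO2*]/α₀ = 1.760×10^-5 / 0.008859 = 1.99 mmol/kg

DIC = 1.99 mmol/kg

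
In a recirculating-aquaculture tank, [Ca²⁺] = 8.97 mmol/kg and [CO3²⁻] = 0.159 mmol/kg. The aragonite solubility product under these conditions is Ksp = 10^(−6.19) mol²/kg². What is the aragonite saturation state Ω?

Ksp = 10^(−6.19) = 6.457×10^-7
Ω = [Ca²⁺][CO3²⁻]/Ksp = (8.97×10^-3)(0.159×10^-3) / 6.457×10^-7 = 2.21

Ω = 2.21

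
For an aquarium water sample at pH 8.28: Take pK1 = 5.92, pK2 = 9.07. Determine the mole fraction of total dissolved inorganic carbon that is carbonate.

α₂ = 0.139

α₂ = 1 / (1 + [H⁺]/K2 + [H⁺]²/(K1K2)) = 1 / (1 + 10^+0.79 + 10^-1.57)
   = 1 / (1 + 6.1660 + 0.026915) = 1/7.1929 = 0.1390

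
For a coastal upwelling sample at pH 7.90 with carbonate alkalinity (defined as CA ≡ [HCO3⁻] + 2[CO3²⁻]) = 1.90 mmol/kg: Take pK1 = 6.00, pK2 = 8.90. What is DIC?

CA = [HCO3⁻] + 2[CO3²⁻] = (α₁ + 2α₂)·DIC
At pH 7.90: [H⁺]/K1 = 10^-1.90 = 0.012589, K2/[H⁺] = 10^-1.00 = 0.10000
α₁ = 1/(1 + 0.012589 + 0.10000) = 1/1.1126 = 0.8988; α₂ = α₁·K2/[H⁺] = 0.08988
α₁ + 2α₂ = 1.0786
DIC = CA / (α₁ + 2α₂) = 1.90 / 1.0786 = 1.76 mmol/kg

DIC = 1.76 mmol/kg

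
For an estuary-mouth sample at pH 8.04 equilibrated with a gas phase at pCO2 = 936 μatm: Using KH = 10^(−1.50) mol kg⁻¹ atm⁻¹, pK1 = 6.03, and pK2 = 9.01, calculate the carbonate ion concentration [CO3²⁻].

[CO2*] = KH · pCO2 = 10^(−1.50) × 936×10^-6 = 2.960×10^-5 mol/kg
α₀ = 1/(1 + K1/[H⁺] + K1K2/[H⁺]²) = 1/(1 + 10^+2.01 + 10^+1.04) = 0.008749
DIC = [CO2*]/α₀ = 2.960×10^-5 / 0.008749 = 3.383 mmol/kg
[CO3²⁻] = α₂·DIC; α₂ = 0.09593, so [CO3²⁻] = 0.09593 × 3.383 = 0.325 mmol/kg

[CO3²⁻] = 0.325 mmol/kg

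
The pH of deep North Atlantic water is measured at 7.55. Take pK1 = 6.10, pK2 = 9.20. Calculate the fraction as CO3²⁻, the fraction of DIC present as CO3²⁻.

α₂ = 0.0212

α₂ = 1 / (1 + [H⁺]/K2 + [H⁺]²/(K1K2)) = 1 / (1 + 10^+1.65 + 10^+0.20)
   = 1 / (1 + 44.668 + 1.5849) = 1/47.253 = 0.02116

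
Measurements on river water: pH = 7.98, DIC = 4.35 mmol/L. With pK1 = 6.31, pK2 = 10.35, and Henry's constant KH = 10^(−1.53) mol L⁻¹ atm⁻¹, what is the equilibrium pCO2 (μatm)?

pCO2 = 3070 μatm

α₀ = 1 / (1 + K1/[H⁺] + K1K2/[H⁺]²) = 1 / (1 + 10^+1.67 + 10^-0.70)
   = 1 / (1 + 46.774 + 0.19953) = 1/47.973 = 0.02085
[CO2*] = α₀ × DIC = 0.02085 × 4.35 = 0.09068 mmol/L
pCO2 = [CO2*]/KH = 9.068×10^-5 / 2.951×10^-2 = 3070 μatm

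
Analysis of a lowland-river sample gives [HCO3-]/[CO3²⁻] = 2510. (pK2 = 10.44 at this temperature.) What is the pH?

From K2 = [H⁺][CO3²⁻]/[HCO3-]:  pH = pK2 − log₁₀([HCO3-]/[CO3²⁻])
log₁₀(2510) = +3.400
pH = 10.44 − (+3.400) = 7.04

pH = 7.04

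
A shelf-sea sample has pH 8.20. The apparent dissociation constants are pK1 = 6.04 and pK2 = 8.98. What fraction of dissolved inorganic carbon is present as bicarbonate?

α₁ = 1 / (1 + [H⁺]/K1 + K2/[H⁺]) = 1 / (1 + 10^-2.16 + 10^-0.78)
   = 1 / (1 + 0.0069183 + 0.16596) = 1/1.1729 = 0.8526

α₁ = 0.853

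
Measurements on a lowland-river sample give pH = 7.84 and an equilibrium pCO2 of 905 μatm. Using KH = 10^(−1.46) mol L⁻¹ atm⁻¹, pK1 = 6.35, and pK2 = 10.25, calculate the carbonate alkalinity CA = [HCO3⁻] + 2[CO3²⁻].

[CO2*] = KH · pCO2 = 10^(−1.46) × 905×10^-6 = 3.138×10^-5 mol/L
α₀ = 1/(1 + K1/[H⁺] + K1K2/[H⁺]²) = 1/(1 + 10^+1.49 + 10^-0.92) = 0.03123
DIC = [CO2*]/α₀ = 3.138×10^-5 / 0.03123 = 1.005 mmol/L
CA = (α₁ + 2α₂)·DIC = (0.9650 + 2×0.003754) × 1.005 = 0.977 mmol/L

CA = 0.977 mmol/L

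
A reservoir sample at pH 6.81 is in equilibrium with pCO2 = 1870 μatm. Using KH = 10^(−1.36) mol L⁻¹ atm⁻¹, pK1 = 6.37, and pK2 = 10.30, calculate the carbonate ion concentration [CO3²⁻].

[CO3²⁻] = 0.0728 μmol/L

[CO2*] = KH · pCO2 = 10^(−1.36) × 1870×10^-6 = 8.163×10^-5 mol/L
α₀ = 1/(1 + K1/[H⁺] + K1K2/[H⁺]²) = 1/(1 + 10^+0.44 + 10^-3.05) = 0.2663
DIC = [CO2*]/α₀ = 8.163×10^-5 / 0.2663 = 0.3065 mmol/L
[CO3²⁻] = α₂·DIC; α₂ = 0.0002373, so [CO3²⁻] = 0.0002373 × 0.3065 = 7.28×10^-5 mmol/L = 0.0728 μmol/L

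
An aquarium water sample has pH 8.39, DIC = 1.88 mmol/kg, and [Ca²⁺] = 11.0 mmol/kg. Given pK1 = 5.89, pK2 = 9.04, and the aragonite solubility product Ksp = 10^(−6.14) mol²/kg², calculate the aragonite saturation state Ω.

α₂ = 1 / (1 + [H⁺]/K2 + [H⁺]²/(K1K2)) = 1 / (1 + 10^+0.65 + 10^-1.85)
   = 1 / (1 + 4.4668 + 0.014125) = 1/5.4810 = 0.1824
[CO3²⁻] = α₂ × DIC = 0.1824 × 1.88 = 0.3430 mmol/kg
Ksp = 10^(−6.14) = 7.244×10^-7
Ω = [Ca²⁺][CO3²⁻]/Ksp = (11.0×10^-3)(3.430×10^-4) / 7.244×10^-7 = 5.21

Ω = 5.21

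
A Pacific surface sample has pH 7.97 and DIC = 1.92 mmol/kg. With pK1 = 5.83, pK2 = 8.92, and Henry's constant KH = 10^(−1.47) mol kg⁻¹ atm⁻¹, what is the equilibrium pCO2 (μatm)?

α₀ = 1 / (1 + K1/[H⁺] + K1K2/[H⁺]²) = 1 / (1 + 10^+2.14 + 10^+1.19)
   = 1 / (1 + 138.04 + 15.488) = 1/154.53 = 0.006471
[CO2*] = α₀ × DIC = 0.006471 × 1.92 = 0.01243 mmol/kg = 12.43 μmol/kg
pCO2 = [CO2*]/KH = 1.243×10^-5 / 3.388×10^-2 = 367 μatm

pCO2 = 367 μatm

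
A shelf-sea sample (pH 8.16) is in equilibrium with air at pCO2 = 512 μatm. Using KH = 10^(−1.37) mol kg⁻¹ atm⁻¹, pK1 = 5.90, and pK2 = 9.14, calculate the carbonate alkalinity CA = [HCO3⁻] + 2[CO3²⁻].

[CO2*] = KH · pCO2 = 10^(−1.37) × 512×10^-6 = 2.184×10^-5 mol/kg
α₀ = 1/(1 + K1/[H⁺] + K1K2/[H⁺]²) = 1/(1 + 10^+2.26 + 10^+1.28) = 0.004950
DIC = [CO2*]/α₀ = 2.184×10^-5 / 0.004950 = 4.412 mmol/kg
CA = (α₁ + 2α₂)·DIC = (0.9007 + 2×0.09432) × 4.412 = 4.81 mmol/kg

CA = 4.81 mmol/kg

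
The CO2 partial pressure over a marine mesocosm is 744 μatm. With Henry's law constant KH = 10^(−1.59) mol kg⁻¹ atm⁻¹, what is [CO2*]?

KH = 10^(−1.59) = 2.570×10^-2 mol kg⁻¹ atm⁻¹
[CO2*] = KH · pCO2 = 2.570×10^-2 × 744×10^-6 atm = 1.91×10^-5 mol/kg

[CO2*] = 19.1 μmol/kg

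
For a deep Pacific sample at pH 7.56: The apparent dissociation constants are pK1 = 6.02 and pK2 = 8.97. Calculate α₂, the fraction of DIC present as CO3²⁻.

α₂ = 1 / (1 + [H⁺]/K2 + [H⁺]²/(K1K2)) = 1 / (1 + 10^+1.41 + 10^-0.13)
   = 1 / (1 + 25.704 + 0.74131) = 1/27.445 = 0.03644

α₂ = 0.0364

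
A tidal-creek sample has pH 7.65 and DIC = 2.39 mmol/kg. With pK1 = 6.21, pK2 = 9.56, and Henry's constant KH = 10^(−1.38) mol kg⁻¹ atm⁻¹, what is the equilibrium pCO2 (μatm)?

pCO2 = 1990 μatm

α₀ = 1 / (1 + K1/[H⁺] + K1K2/[H⁺]²) = 1 / (1 + 10^+1.44 + 10^-0.47)
   = 1 / (1 + 27.542 + 0.33884) = 1/28.881 = 0.03462
[CO2*] = α₀ × DIC = 0.03462 × 2.39 = 0.08275 mmol/kg
pCO2 = [CO2*]/KH = 8.275×10^-5 / 4.169×10^-2 = 1990 μatm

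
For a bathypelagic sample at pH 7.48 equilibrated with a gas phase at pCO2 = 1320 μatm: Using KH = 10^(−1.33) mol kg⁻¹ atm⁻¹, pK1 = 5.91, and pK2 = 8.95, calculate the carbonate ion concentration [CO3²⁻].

[CO2*] = KH · pCO2 = 10^(−1.33) × 1320×10^-6 = 6.174×10^-5 mol/kg
α₀ = 1/(1 + K1/[H⁺] + K1K2/[H⁺]²) = 1/(1 + 10^+1.57 + 10^+0.10) = 0.02537
DIC = [CO2*]/α₀ = 6.174×10^-5 / 0.02537 = 2.433 mmol/kg
[CO3²⁻] = α₂·DIC; α₂ = 0.03194, so [CO3²⁻] = 0.03194 × 2.433 = 0.0777 mmol/kg

[CO3²⁻] = 0.0777 mmol/kg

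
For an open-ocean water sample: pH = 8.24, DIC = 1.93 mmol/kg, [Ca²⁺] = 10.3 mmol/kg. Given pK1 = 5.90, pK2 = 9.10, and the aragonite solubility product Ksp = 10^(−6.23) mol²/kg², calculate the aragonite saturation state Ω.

Ω = 4.08

α₂ = 1 / (1 + [H⁺]/K2 + [H⁺]²/(K1K2)) = 1 / (1 + 10^+0.86 + 10^-1.48)
   = 1 / (1 + 7.2444 + 0.033113) = 1/8.2775 = 0.1208
[CO3²⁻] = α₂ × DIC = 0.1208 × 1.93 = 0.2332 mmol/kg
Ksp = 10^(−6.23) = 5.888×10^-7
Ω = [Ca²⁺][CO3²⁻]/Ksp = (10.3×10^-3)(2.332×10^-4) / 5.888×10^-7 = 4.08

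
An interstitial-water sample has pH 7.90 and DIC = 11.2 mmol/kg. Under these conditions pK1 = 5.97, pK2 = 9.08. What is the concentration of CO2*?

α₀ = 1 / (1 + K1/[H⁺] + K1K2/[H⁺]²) = 1 / (1 + 10^+1.93 + 10^+0.75)
   = 1 / (1 + 85.114 + 5.6234) = 1/91.737 = 0.01090
[CO2*] = α₀ × DIC = 0.01090 × 11.2 = 0.122 mmol/kg

[CO2*] = 0.122 mmol/kg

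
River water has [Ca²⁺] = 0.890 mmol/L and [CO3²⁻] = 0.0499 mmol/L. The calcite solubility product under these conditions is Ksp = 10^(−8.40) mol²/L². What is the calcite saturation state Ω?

Ω = 11.2

Ksp = 10^(−8.40) = 3.981×10^-9
Ω = [Ca²⁺][CO3²⁻]/Ksp = (0.890×10^-3)(0.0499×10^-3) / 3.981×10^-9 = 11.2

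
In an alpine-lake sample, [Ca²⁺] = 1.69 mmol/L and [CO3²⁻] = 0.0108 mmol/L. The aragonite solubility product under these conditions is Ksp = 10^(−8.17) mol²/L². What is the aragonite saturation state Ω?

Ksp = 10^(−8.17) = 6.761×10^-9
Ω = [Ca²⁺][CO3²⁻]/Ksp = (1.69×10^-3)(0.0108×10^-3) / 6.761×10^-9 = 2.70

Ω = 2.70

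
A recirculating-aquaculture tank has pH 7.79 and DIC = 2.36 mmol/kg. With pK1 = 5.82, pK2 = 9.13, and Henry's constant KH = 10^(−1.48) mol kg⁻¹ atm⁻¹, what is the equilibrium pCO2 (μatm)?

α₀ = 1 / (1 + K1/[H⁺] + K1K2/[H⁺]²) = 1 / (1 + 10^+1.97 + 10^+0.63)
   = 1 / (1 + 93.325 + 4.2658) = 1/98.591 = 0.01014
[CO2*] = α₀ × DIC = 0.01014 × 2.36 = 0.02394 mmol/kg
pCO2 = [CO2*]/KH = 2.394×10^-5 / 3.311×10^-2 = 723 μatm

pCO2 = 723 μatm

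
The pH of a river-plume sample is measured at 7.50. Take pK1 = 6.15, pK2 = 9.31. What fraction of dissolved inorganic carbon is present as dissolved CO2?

α₀ = 1 / (1 + K1/[H⁺] + K1K2/[H⁺]²) = 1 / (1 + 10^+1.35 + 10^-0.46)
   = 1 / (1 + 22.387 + 0.34674) = 1/23.734 = 0.04213

α₀ = 0.0421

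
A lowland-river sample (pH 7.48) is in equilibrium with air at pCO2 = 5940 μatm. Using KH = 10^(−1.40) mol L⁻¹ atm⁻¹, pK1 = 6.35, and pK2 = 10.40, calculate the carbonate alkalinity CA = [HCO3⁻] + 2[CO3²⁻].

[CO2*] = KH · pCO2 = 10^(−1.40) × 5940×10^-6 = 2.365×10^-4 mol/L
α₀ = 1/(1 + K1/[H⁺] + K1K2/[H⁺]²) = 1/(1 + 10^+1.13 + 10^-1.79) = 0.06894
DIC = [CO2*]/α₀ = 2.365×10^-4 / 0.06894 = 3.430 mmol/L
CA = (α₁ + 2α₂)·DIC = (0.9299 + 2×0.001118) × 3.430 = 3.20 mmol/L

CA = 3.20 mmol/L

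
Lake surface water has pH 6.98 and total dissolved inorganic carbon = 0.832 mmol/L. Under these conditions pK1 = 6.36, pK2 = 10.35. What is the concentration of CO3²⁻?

[CO3²⁻] = 0.286 μmol/L

α₂ = 1 / (1 + [H⁺]/K2 + [H⁺]²/(K1K2)) = 1 / (1 + 10^+3.37 + 10^+2.75)
   = 1 / (1 + 2344.2 + 562.34) = 1/2907.6 = 0.0003439
[CO3²⁻] = α₂ × DIC = 0.0003439 × 0.832 = 0.000286 mmol/L = 0.286 μmol/L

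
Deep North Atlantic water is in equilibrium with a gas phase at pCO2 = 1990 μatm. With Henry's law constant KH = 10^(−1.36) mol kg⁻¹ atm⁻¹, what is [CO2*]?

[CO2*] = 86.9 μmol/kg

KH = 10^(−1.36) = 4.365×10^-2 mol kg⁻¹ atm⁻¹
[CO2*] = KH · pCO2 = 4.365×10^-2 × 1990×10^-6 atm = 8.69×10^-5 mol/kg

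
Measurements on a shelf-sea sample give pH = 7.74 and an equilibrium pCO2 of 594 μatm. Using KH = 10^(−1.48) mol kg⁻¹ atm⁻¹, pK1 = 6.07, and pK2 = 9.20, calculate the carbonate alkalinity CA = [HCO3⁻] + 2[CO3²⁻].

CA = 0.984 mmol/kg

[CO2*] = KH · pCO2 = 10^(−1.48) × 594×10^-6 = 1.967×10^-5 mol/kg
α₀ = 1/(1 + K1/[H⁺] + K1K2/[H⁺]²) = 1/(1 + 10^+1.67 + 10^+0.21) = 0.02024
DIC = [CO2*]/α₀ = 1.967×10^-5 / 0.02024 = 0.9716 mmol/kg
CA = (α₁ + 2α₂)·DIC = (0.9469 + 2×0.03283) × 0.9716 = 0.984 mmol/kg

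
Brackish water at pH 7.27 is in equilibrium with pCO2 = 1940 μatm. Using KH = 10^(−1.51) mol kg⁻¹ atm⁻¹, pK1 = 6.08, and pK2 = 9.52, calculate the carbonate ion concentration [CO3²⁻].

[CO3²⁻] = 5.22 μmol/kg

[CO2*] = KH · pCO2 = 10^(−1.51) × 1940×10^-6 = 5.995×10^-5 mol/kg
α₀ = 1/(1 + K1/[H⁺] + K1K2/[H⁺]²) = 1/(1 + 10^+1.19 + 10^-1.06) = 0.06033
DIC = [CO2*]/α₀ = 5.995×10^-5 / 0.06033 = 0.9937 mmol/kg
[CO3²⁻] = α₂·DIC; α₂ = 0.005255, so [CO3²⁻] = 0.005255 × 0.9937 = 0.00522 mmol/kg = 5.22 μmol/kg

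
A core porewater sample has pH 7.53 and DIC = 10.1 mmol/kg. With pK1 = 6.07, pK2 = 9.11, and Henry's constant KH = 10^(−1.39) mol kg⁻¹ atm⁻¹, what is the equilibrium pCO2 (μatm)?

pCO2 = 8100 μatm

α₀ = 1 / (1 + K1/[H⁺] + K1K2/[H⁺]²) = 1 / (1 + 10^+1.46 + 10^-0.12)
   = 1 / (1 + 28.840 + 0.75858) = 1/30.599 = 0.03268
[CO2*] = α₀ × DIC = 0.03268 × 10.1 = 0.3301 mmol/kg
pCO2 = [CO2*]/KH = 3.301×10^-4 / 4.074×10^-2 = 8100 μatm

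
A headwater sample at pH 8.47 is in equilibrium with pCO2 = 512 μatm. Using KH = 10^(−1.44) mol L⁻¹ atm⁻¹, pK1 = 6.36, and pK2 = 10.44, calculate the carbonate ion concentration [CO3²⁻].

[CO2*] = KH · pCO2 = 10^(−1.44) × 512×10^-6 = 1.859×10^-5 mol/L
α₀ = 1/(1 + K1/[H⁺] + K1K2/[H⁺]²) = 1/(1 + 10^+2.11 + 10^+0.14) = 0.007622
DIC = [CO2*]/α₀ = 1.859×10^-5 / 0.007622 = 2.439 mmol/L
[CO3²⁻] = α₂·DIC; α₂ = 0.01052, so [CO3²⁻] = 0.01052 × 2.439 = 0.0257 mmol/L

[CO3²⁻] = 0.0257 mmol/L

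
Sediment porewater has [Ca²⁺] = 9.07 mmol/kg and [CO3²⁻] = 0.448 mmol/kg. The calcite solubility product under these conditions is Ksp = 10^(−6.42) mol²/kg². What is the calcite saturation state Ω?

Ksp = 10^(−6.42) = 3.802×10^-7
Ω = [Ca²⁺][CO3²⁻]/Ksp = (9.07×10^-3)(0.448×10^-3) / 3.802×10^-7 = 10.7

Ω = 10.7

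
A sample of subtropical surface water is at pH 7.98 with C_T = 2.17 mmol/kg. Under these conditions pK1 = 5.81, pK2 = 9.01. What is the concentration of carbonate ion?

α₂ = 1 / (1 + [H⁺]/K2 + [H⁺]²/(K1K2)) = 1 / (1 + 10^+1.03 + 10^-1.14)
   = 1 / (1 + 10.715 + 0.072444) = 1/11.788 = 0.08483
[CO3²⁻] = α₂ × DIC = 0.08483 × 2.17 = 0.184 mmol/kg

[CO3²⁻] = 0.184 mmol/kg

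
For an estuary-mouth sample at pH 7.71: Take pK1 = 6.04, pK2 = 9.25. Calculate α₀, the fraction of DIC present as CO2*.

α₀ = 0.0204

α₀ = 1 / (1 + K1/[H⁺] + K1K2/[H⁺]²) = 1 / (1 + 10^+1.67 + 10^+0.13)
   = 1 / (1 + 46.774 + 1.3490) = 1/49.122 = 0.02036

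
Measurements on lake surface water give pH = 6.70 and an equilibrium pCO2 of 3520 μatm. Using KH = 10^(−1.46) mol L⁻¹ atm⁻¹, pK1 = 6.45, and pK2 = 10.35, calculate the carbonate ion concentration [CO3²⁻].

[CO3²⁻] = 0.0486 μmol/L

[CO2*] = KH · pCO2 = 10^(−1.46) × 3520×10^-6 = 1.221×10^-4 mol/L
α₀ = 1/(1 + K1/[H⁺] + K1K2/[H⁺]²) = 1/(1 + 10^+0.25 + 10^-3.40) = 0.3599
DIC = [CO2*]/α₀ = 1.221×10^-4 / 0.3599 = 0.3391 mmol/L
[CO3²⁻] = α₂·DIC; α₂ = 0.0001433, so [CO3²⁻] = 0.0001433 × 0.3391 = 4.86×10^-5 mmol/L = 0.0486 μmol/L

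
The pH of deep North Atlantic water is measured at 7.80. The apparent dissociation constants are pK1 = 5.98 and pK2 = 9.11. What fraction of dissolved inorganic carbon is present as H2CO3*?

α₀ = 1 / (1 + K1/[H⁺] + K1K2/[H⁺]²) = 1 / (1 + 10^+1.82 + 10^+0.51)
   = 1 / (1 + 66.069 + 3.2359) = 1/70.305 = 0.01422

α₀ = 0.0142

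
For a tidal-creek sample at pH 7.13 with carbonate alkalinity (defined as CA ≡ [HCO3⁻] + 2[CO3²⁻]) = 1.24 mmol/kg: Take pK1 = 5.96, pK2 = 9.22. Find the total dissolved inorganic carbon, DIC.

DIC = 1.31 mmol/kg

CA = [HCO3⁻] + 2[CO3²⁻] = (α₁ + 2α₂)·DIC
At pH 7.13: [H⁺]/K1 = 10^-1.17 = 0.067608, K2/[H⁺] = 10^-2.09 = 0.0081283
α₁ = 1/(1 + 0.067608 + 0.0081283) = 1/1.0757 = 0.9296; α₂ = α₁·K2/[H⁺] = 0.007556
α₁ + 2α₂ = 0.9447
DIC = CA / (α₁ + 2α₂) = 1.24 / 0.9447 = 1.31 mmol/kg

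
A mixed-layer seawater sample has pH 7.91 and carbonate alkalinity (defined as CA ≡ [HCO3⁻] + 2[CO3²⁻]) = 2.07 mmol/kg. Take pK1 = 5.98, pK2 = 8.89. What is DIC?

CA = [HCO3⁻] + 2[CO3²⁻] = (α₁ + 2α₂)·DIC
At pH 7.91: [H⁺]/K1 = 10^-1.93 = 0.011749, K2/[H⁺] = 10^-0.98 = 0.10471
α₁ = 1/(1 + 0.011749 + 0.10471) = 1/1.1165 = 0.8957; α₂ = α₁·K2/[H⁺] = 0.09379
α₁ + 2α₂ = 1.0833
DIC = CA / (α₁ + 2α₂) = 2.07 / 1.0833 = 1.91 mmol/kg

DIC = 1.91 mmol/kg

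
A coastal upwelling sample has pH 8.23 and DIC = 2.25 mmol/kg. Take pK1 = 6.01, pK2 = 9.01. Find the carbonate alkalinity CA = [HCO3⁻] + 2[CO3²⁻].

CA = [HCO3⁻] + 2[CO3²⁻] = (α₁ + 2α₂)·DIC
At pH 8.23: [H⁺]/K1 = 10^-2.22 = 0.0060256, K2/[H⁺] = 10^-0.78 = 0.16596
α₁ = 1/(1 + 0.0060256 + 0.16596) = 1/1.1720 = 0.8533; α₂ = α₁·K2/[H⁺] = 0.1416
α₁ + 2α₂ = 1.1365
CA = 1.1365 × 2.25 = 2.56 mmol/kg

CA = 2.56 mmol/kg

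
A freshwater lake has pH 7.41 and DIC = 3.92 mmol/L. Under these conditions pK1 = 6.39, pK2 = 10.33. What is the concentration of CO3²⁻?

α₂ = 1 / (1 + [H⁺]/K2 + [H⁺]²/(K1K2)) = 1 / (1 + 10^+2.92 + 10^+1.90)
   = 1 / (1 + 831.76 + 79.433) = 1/912.20 = 0.001096
[CO3²⁻] = α₂ × DIC = 0.001096 × 3.92 = 0.00430 mmol/L = 4.30 μmol/L

[CO3²⁻] = 4.30 μmol/L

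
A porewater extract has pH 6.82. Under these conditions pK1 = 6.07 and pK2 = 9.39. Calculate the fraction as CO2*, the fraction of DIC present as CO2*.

α₀ = 1 / (1 + K1/[H⁺] + K1K2/[H⁺]²) = 1 / (1 + 10^+0.75 + 10^-1.82)
   = 1 / (1 + 5.6234 + 0.015136) = 1/6.6385 = 0.1506

α₀ = 0.151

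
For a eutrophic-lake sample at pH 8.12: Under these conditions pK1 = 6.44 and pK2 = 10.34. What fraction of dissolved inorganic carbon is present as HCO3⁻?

α₁ = 0.974

α₁ = 1 / (1 + [H⁺]/K1 + K2/[H⁺]) = 1 / (1 + 10^-1.68 + 10^-2.22)
   = 1 / (1 + 0.020893 + 0.0060256) = 1/1.0269 = 0.9738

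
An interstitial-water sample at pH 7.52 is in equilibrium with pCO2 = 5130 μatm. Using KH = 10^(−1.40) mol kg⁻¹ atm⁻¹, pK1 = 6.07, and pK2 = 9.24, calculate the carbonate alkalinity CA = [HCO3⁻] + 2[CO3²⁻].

CA = 5.98 mmol/kg

[CO2*] = KH · pCO2 = 10^(−1.40) × 5130×10^-6 = 2.042×10^-4 mol/kg
α₀ = 1/(1 + K1/[H⁺] + K1K2/[H⁺]²) = 1/(1 + 10^+1.45 + 10^-0.27) = 0.03365
DIC = [CO2*]/α₀ = 2.042×10^-4 / 0.03365 = 6.070 mmol/kg
CA = (α₁ + 2α₂)·DIC = (0.9483 + 2×0.01807) × 6.070 = 5.98 mmol/kg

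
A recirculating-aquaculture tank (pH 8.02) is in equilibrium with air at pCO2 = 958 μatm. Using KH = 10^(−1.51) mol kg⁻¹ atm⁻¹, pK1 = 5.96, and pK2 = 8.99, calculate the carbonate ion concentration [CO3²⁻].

[CO3²⁻] = 0.364 mmol/kg

[CO2*] = KH · pCO2 = 10^(−1.51) × 958×10^-6 = 2.961×10^-5 mol/kg
α₀ = 1/(1 + K1/[H⁺] + K1K2/[H⁺]²) = 1/(1 + 10^+2.06 + 10^+1.09) = 0.007805
DIC = [CO2*]/α₀ = 2.961×10^-5 / 0.007805 = 3.793 mmol/kg
[CO3²⁻] = α₂·DIC; α₂ = 0.09603, so [CO3²⁻] = 0.09603 × 3.793 = 0.364 mmol/kg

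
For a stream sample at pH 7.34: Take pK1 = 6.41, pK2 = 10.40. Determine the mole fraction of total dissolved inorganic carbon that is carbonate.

α₂ = 1 / (1 + [H⁺]/K2 + [H⁺]²/(K1K2)) = 1 / (1 + 10^+3.06 + 10^+2.13)
   = 1 / (1 + 1148.2 + 134.90) = 1/1284.0 = 0.0007788

α₂ = 0.000779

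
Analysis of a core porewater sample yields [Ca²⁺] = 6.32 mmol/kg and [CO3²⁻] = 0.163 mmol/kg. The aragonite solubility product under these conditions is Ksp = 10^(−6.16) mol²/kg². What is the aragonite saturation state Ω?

Ω = 1.49

Ksp = 10^(−6.16) = 6.918×10^-7
Ω = [Ca²⁺][CO3²⁻]/Ksp = (6.32×10^-3)(0.163×10^-3) / 6.918×10^-7 = 1.49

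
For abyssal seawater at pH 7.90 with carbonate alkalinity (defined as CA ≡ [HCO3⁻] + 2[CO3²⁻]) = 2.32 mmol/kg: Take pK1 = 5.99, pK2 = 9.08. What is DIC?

CA = [HCO3⁻] + 2[CO3²⁻] = (α₁ + 2α₂)·DIC
At pH 7.90: [H⁺]/K1 = 10^-1.91 = 0.012303, K2/[H⁺] = 10^-1.18 = 0.066069
α₁ = 1/(1 + 0.012303 + 0.066069) = 1/1.0784 = 0.9273; α₂ = α₁·K2/[H⁺] = 0.06127
α₁ + 2α₂ = 1.0499
DIC = CA / (α₁ + 2α₂) = 2.32 / 1.0499 = 2.21 mmol/kg

DIC = 2.21 mmol/kg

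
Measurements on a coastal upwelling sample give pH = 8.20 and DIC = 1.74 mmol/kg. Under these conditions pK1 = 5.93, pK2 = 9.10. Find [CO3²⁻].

α₂ = 1 / (1 + [H⁺]/K2 + [H⁺]²/(K1K2)) = 1 / (1 + 10^+0.90 + 10^-1.37)
   = 1 / (1 + 7.9433 + 0.042658) = 1/8.9859 = 0.1113
[CO3²⁻] = α₂ × DIC = 0.1113 × 1.74 = 0.194 mmol/kg

[CO3²⁻] = 0.194 mmol/kg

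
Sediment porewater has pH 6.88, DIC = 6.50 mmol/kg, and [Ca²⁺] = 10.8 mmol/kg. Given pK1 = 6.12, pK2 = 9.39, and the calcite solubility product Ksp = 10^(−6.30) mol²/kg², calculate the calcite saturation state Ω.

Ω = 0.368

α₂ = 1 / (1 + [H⁺]/K2 + [H⁺]²/(K1K2)) = 1 / (1 + 10^+2.51 + 10^+1.75)
   = 1 / (1 + 323.59 + 56.234) = 1/380.83 = 0.002626
[CO3²⁻] = α₂ × DIC = 0.002626 × 6.50 = 0.01707 mmol/kg = 17.07 μmol/kg
Ksp = 10^(−6.30) = 5.012×10^-7
Ω = [Ca²⁺][CO3²⁻]/Ksp = (10.8×10^-3)(1.707×10^-5) / 5.012×10^-7 = 0.368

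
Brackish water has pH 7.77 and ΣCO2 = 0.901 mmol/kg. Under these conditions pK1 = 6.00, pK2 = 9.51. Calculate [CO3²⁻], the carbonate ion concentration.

[CO3²⁻] = 15.8 μmol/kg

α₂ = 1 / (1 + [H⁺]/K2 + [H⁺]²/(K1K2)) = 1 / (1 + 10^+1.74 + 10^-0.03)
   = 1 / (1 + 54.954 + 0.93325) = 1/56.887 = 0.01758
[CO3²⁻] = α₂ × DIC = 0.01758 × 0.901 = 0.0158 mmol/kg = 15.8 μmol/kg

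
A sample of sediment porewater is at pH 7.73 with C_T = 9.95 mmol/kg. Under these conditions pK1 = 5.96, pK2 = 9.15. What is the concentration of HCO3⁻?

α₁ = 1 / (1 + [H⁺]/K1 + K2/[H⁺]) = 1 / (1 + 10^-1.77 + 10^-1.42)
   = 1 / (1 + 0.016982 + 0.038019) = 1/1.0550 = 0.9479
[HCO3⁻] = α₁ × DIC = 0.9479 × 9.95 = 9.43 mmol/kg

[HCO3⁻] = 9.43 mmol/kg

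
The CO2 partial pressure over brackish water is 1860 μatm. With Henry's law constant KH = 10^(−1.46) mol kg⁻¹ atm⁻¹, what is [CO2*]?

[CO2*] = 64.5 μmol/kg

KH = 10^(−1.46) = 3.467×10^-2 mol kg⁻¹ atm⁻¹
[CO2*] = KH · pCO2 = 3.467×10^-2 × 1860×10^-6 atm = 6.45×10^-5 mol/kg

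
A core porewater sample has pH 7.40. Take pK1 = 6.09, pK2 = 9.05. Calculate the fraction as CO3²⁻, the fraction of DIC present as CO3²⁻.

α₂ = 0.0209

α₂ = 1 / (1 + [H⁺]/K2 + [H⁺]²/(K1K2)) = 1 / (1 + 10^+1.65 + 10^+0.34)
   = 1 / (1 + 44.668 + 2.1878) = 1/47.856 = 0.02090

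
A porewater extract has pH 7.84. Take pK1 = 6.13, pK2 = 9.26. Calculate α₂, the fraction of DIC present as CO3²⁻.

α₂ = 0.0360

α₂ = 1 / (1 + [H⁺]/K2 + [H⁺]²/(K1K2)) = 1 / (1 + 10^+1.42 + 10^-0.29)
   = 1 / (1 + 26.303 + 0.51286) = 1/27.816 = 0.03595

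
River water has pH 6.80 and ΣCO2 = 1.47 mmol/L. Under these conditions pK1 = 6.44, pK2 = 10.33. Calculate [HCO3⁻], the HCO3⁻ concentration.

α₁ = 1 / (1 + [H⁺]/K1 + K2/[H⁺]) = 1 / (1 + 10^-0.36 + 10^-3.53)
   = 1 / (1 + 0.43652 + 0.00029512) = 1/1.4368 = 0.6960
[HCO3⁻] = α₁ × DIC = 0.6960 × 1.47 = 1.02 mmol/L

[HCO3⁻] = 1.02 mmol/L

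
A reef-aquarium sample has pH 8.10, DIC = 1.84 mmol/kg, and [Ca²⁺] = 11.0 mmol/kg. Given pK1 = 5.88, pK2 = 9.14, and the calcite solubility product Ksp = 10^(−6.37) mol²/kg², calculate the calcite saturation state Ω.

Ω = 3.94

α₂ = 1 / (1 + [H⁺]/K2 + [H⁺]²/(K1K2)) = 1 / (1 + 10^+1.04 + 10^-1.18)
   = 1 / (1 + 10.965 + 0.066069) = 1/12.031 = 0.08312
[CO3²⁻] = α₂ × DIC = 0.08312 × 1.84 = 0.1529 mmol/kg
Ksp = 10^(−6.37) = 4.266×10^-7
Ω = [Ca²⁺][CO3²⁻]/Ksp = (11.0×10^-3)(1.529×10^-4) / 4.266×10^-7 = 3.94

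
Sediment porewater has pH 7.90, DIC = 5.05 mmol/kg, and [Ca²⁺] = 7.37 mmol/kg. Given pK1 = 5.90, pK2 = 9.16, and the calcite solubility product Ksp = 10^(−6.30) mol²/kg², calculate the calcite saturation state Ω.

α₂ = 1 / (1 + [H⁺]/K2 + [H⁺]²/(K1K2)) = 1 / (1 + 10^+1.26 + 10^-0.74)
   = 1 / (1 + 18.197 + 0.18197) = 1/19.379 = 0.05160
[CO3²⁻] = α₂ × DIC = 0.05160 × 5.05 = 0.2606 mmol/kg
Ksp = 10^(−6.30) = 5.012×10^-7
Ω = [Ca²⁺][CO3²⁻]/Ksp = (7.37×10^-3)(2.606×10^-4) / 5.012×10^-7 = 3.83

Ω = 3.83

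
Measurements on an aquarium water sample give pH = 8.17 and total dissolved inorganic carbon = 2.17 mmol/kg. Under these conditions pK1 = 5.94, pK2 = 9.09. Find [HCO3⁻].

α₁ = 1 / (1 + [H⁺]/K1 + K2/[H⁺]) = 1 / (1 + 10^-2.23 + 10^-0.92)
   = 1 / (1 + 0.0058884 + 0.12023) = 1/1.1261 = 0.8880
[HCO3⁻] = α₁ × DIC = 0.8880 × 2.17 = 1.93 mmol/kg

[HCO3⁻] = 1.93 mmol/kg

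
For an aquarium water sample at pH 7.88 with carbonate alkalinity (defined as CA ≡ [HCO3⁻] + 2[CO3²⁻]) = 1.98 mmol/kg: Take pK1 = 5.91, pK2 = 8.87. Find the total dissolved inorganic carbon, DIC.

CA = [HCO3⁻] + 2[CO3²⁻] = (α₁ + 2α₂)·DIC
At pH 7.88: [H⁺]/K1 = 10^-1.97 = 0.010715, K2/[H⁺] = 10^-0.99 = 0.10233
α₁ = 1/(1 + 0.010715 + 0.10233) = 1/1.1130 = 0.8984; α₂ = α₁·K2/[H⁺] = 0.09194
α₁ + 2α₂ = 1.0823
DIC = CA / (α₁ + 2α₂) = 1.98 / 1.0823 = 1.83 mmol/kg

DIC = 1.83 mmol/kg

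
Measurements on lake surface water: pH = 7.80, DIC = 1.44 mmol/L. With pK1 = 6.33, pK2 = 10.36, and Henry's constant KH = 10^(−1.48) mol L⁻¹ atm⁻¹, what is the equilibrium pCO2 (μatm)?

pCO2 = 1420 μatm

α₀ = 1 / (1 + K1/[H⁺] + K1K2/[H⁺]²) = 1 / (1 + 10^+1.47 + 10^-1.09)
   = 1 / (1 + 29.512 + 0.081283) = 1/30.593 = 0.03269
[CO2*] = α₀ × DIC = 0.03269 × 1.44 = 0.04707 mmol/L
pCO2 = [CO2*]/KH = 4.707×10^-5 / 3.311×10^-2 = 1420 μatm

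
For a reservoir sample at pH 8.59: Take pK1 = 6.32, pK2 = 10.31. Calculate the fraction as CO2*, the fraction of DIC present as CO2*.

α₀ = 0.00524

α₀ = 1 / (1 + K1/[H⁺] + K1K2/[H⁺]²) = 1 / (1 + 10^+2.27 + 10^+0.55)
   = 1 / (1 + 186.21 + 3.5481) = 1/190.76 = 0.005242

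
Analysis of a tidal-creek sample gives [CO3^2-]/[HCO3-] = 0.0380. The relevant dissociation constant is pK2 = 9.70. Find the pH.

From K2 = [H⁺][CO3^2-]/[HCO3-]:  pH = pK2 + log₁₀([CO3^2-]/[HCO3-])
log₁₀(0.0380) = -1.420
pH = 9.70 + (-1.420) = 8.28

pH = 8.28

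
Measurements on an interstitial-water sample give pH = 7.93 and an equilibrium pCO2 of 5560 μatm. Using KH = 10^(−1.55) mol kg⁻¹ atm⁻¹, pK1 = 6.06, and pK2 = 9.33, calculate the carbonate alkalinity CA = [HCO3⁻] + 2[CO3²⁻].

[CO2*] = KH · pCO2 = 10^(−1.55) × 5560×10^-6 = 1.567×10^-4 mol/kg
α₀ = 1/(1 + K1/[H⁺] + K1K2/[H⁺]²) = 1/(1 + 10^+1.87 + 10^+0.47) = 0.01281
DIC = [CO2*]/α₀ = 1.567×10^-4 / 0.01281 = 12.24 mmol/kg
CA = (α₁ + 2α₂)·DIC = (0.9494 + 2×0.03780) × 12.24 = 12.5 mmol/kg

CA = 12.5 mmol/kg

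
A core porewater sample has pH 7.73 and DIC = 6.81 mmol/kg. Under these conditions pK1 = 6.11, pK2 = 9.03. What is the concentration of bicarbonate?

[HCO3⁻] = 6.34 mmol/kg

α₁ = 1 / (1 + [H⁺]/K1 + K2/[H⁺]) = 1 / (1 + 10^-1.62 + 10^-1.30)
   = 1 / (1 + 0.023988 + 0.050119) = 1/1.0741 = 0.9310
[HCO3⁻] = α₁ × DIC = 0.9310 × 6.81 = 6.34 mmol/kg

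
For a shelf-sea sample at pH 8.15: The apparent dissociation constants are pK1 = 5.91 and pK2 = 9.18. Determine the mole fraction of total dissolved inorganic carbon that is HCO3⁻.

α₁ = 1 / (1 + [H⁺]/K1 + K2/[H⁺]) = 1 / (1 + 10^-2.24 + 10^-1.03)
   = 1 / (1 + 0.0057544 + 0.093325) = 1/1.0991 = 0.9099

α₁ = 0.910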